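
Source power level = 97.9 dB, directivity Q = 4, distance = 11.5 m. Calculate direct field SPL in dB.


Given values:
  Lw = 97.9 dB, Q = 4, r = 11.5 m
Formula: SPL = Lw + 10 * log10(Q / (4 * pi * r^2))
Compute 4 * pi * r^2 = 4 * pi * 11.5^2 = 1661.9025
Compute Q / denom = 4 / 1661.9025 = 0.00240688
Compute 10 * log10(0.00240688) = -26.1855
SPL = 97.9 + (-26.1855) = 71.71

71.71 dB


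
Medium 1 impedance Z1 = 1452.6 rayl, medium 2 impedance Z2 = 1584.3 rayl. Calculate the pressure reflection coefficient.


Given values:
  Z1 = 1452.6 rayl, Z2 = 1584.3 rayl
Formula: R = (Z2 - Z1) / (Z2 + Z1)
Numerator: Z2 - Z1 = 1584.3 - 1452.6 = 131.7
Denominator: Z2 + Z1 = 1584.3 + 1452.6 = 3036.9
R = 131.7 / 3036.9 = 0.0434

0.0434


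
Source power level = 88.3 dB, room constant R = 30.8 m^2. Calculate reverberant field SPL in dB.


Given values:
  Lw = 88.3 dB, R = 30.8 m^2
Formula: SPL = Lw + 10 * log10(4 / R)
Compute 4 / R = 4 / 30.8 = 0.12987
Compute 10 * log10(0.12987) = -8.8649
SPL = 88.3 + (-8.8649) = 79.44

79.44 dB


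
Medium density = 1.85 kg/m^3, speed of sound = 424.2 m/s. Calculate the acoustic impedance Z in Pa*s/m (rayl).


Given values:
  rho = 1.85 kg/m^3
  c = 424.2 m/s
Formula: Z = rho * c
Z = 1.85 * 424.2
Z = 784.77

784.77 rayl


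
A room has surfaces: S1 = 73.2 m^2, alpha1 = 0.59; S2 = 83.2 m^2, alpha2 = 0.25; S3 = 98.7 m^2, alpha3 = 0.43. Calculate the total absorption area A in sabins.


Given surfaces:
  Surface 1: 73.2 * 0.59 = 43.188
  Surface 2: 83.2 * 0.25 = 20.8
  Surface 3: 98.7 * 0.43 = 42.441
Formula: A = sum(Si * alpha_i)
A = 43.188 + 20.8 + 42.441
A = 106.43

106.43 sabins


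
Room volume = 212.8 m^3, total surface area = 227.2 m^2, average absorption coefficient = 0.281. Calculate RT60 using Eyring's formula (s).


Given values:
  V = 212.8 m^3, S = 227.2 m^2, alpha = 0.281
Formula: RT60 = 0.161 * V / (-S * ln(1 - alpha))
Compute ln(1 - 0.281) = ln(0.719) = -0.329894
Denominator: -227.2 * -0.329894 = 74.9519
Numerator: 0.161 * 212.8 = 34.2608
RT60 = 34.2608 / 74.9519 = 0.457

0.457 s


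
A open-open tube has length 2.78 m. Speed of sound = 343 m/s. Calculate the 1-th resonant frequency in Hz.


Given values:
  Tube type: open-open, L = 2.78 m, c = 343 m/s, n = 1
Formula: f_n = n * c / (2 * L)
Compute 2 * L = 2 * 2.78 = 5.56
f = 1 * 343 / 5.56
f = 61.69

61.69 Hz


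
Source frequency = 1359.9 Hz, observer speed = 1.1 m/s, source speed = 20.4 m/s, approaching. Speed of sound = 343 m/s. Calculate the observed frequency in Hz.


Given values:
  f_s = 1359.9 Hz, v_o = 1.1 m/s, v_s = 20.4 m/s
  Direction: approaching
Formula: f_o = f_s * (c + v_o) / (c - v_s)
Numerator: c + v_o = 343 + 1.1 = 344.1
Denominator: c - v_s = 343 - 20.4 = 322.6
f_o = 1359.9 * 344.1 / 322.6 = 1450.53

1450.53 Hz


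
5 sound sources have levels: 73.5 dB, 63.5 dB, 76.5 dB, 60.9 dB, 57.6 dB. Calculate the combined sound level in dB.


Formula: L_total = 10 * log10( sum(10^(Li/10)) )
  Source 1: 10^(73.5/10) = 22387211.3857
  Source 2: 10^(63.5/10) = 2238721.1386
  Source 3: 10^(76.5/10) = 44668359.2151
  Source 4: 10^(60.9/10) = 1230268.7708
  Source 5: 10^(57.6/10) = 575439.9373
Sum of linear values = 71100000.4475
L_total = 10 * log10(71100000.4475) = 78.52

78.52 dB


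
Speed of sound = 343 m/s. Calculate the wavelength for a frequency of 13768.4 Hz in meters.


Given values:
  c = 343 m/s, f = 13768.4 Hz
Formula: lambda = c / f
lambda = 343 / 13768.4
lambda = 0.0249

0.0249 m


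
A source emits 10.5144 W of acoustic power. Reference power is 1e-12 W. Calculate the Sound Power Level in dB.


Given values:
  W = 10.5144 W
  W_ref = 1e-12 W
Formula: SWL = 10 * log10(W / W_ref)
Compute ratio: W / W_ref = 10514400000000
Compute log10: log10(10514400000000) = 13.021784
Multiply: SWL = 10 * 13.021784 = 130.22

130.22 dB


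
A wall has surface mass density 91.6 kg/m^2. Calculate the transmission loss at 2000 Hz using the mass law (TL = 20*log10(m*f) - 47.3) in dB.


Given values:
  m = 91.6 kg/m^2, f = 2000 Hz
Formula: TL = 20 * log10(m * f) - 47.3
Compute m * f = 91.6 * 2000 = 183200.0
Compute log10(183200.0) = 5.262925
Compute 20 * 5.262925 = 105.2585
TL = 105.2585 - 47.3 = 57.96

57.96 dB


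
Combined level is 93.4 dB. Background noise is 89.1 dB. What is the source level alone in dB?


Given values:
  L_total = 93.4 dB, L_bg = 89.1 dB
Formula: L_source = 10 * log10(10^(L_total/10) - 10^(L_bg/10))
Convert to linear:
  10^(93.4/10) = 2187761623.9496
  10^(89.1/10) = 812830516.1641
Difference: 2187761623.9496 - 812830516.1641 = 1374931107.7855
L_source = 10 * log10(1374931107.7855) = 91.38

91.38 dB


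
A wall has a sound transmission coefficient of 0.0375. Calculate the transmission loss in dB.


Given values:
  tau = 0.0375
Formula: TL = 10 * log10(1 / tau)
Compute 1 / tau = 1 / 0.0375 = 26.6667
Compute log10(26.6667) = 1.425969
TL = 10 * 1.425969 = 14.26

14.26 dB


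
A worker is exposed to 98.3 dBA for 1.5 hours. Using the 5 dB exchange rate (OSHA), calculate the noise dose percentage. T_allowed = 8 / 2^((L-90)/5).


Given values:
  L = 98.3 dBA, T = 1.5 hours
Formula: T_allowed = 8 / 2^((L - 90) / 5)
Compute exponent: (98.3 - 90) / 5 = 1.66
Compute 2^(1.66) = 3.160165
T_allowed = 8 / 3.160165 = 2.531513 hours
Dose = (T / T_allowed) * 100
Dose = (1.5 / 2.531513) * 100 = 59.25

59.25 %


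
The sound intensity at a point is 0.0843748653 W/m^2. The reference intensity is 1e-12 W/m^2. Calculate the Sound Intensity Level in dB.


Given values:
  I = 0.0843748653 W/m^2
  I_ref = 1e-12 W/m^2
Formula: SIL = 10 * log10(I / I_ref)
Compute ratio: I / I_ref = 84374865300
Compute log10: log10(84374865300) = 10.926213
Multiply: SIL = 10 * 10.926213 = 109.26

109.26 dB


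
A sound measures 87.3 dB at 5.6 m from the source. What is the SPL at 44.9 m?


Given values:
  SPL1 = 87.3 dB, r1 = 5.6 m, r2 = 44.9 m
Formula: SPL2 = SPL1 - 20 * log10(r2 / r1)
Compute ratio: r2 / r1 = 44.9 / 5.6 = 8.0179
Compute log10: log10(8.0179) = 0.904061
Compute drop: 20 * 0.904061 = 18.0812
SPL2 = 87.3 - 18.0812 = 69.22

69.22 dB


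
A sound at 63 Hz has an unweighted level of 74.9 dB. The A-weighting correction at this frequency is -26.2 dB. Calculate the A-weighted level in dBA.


Given values:
  SPL = 74.9 dB
  A-weighting at 63 Hz = -26.2 dB
Formula: L_A = SPL + A_weight
L_A = 74.9 + (-26.2)
L_A = 48.7

48.7 dBA


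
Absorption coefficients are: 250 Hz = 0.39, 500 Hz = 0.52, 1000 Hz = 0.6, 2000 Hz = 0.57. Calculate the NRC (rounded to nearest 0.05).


Given values:
  a_250 = 0.39, a_500 = 0.52
  a_1000 = 0.6, a_2000 = 0.57
Formula: NRC = (a250 + a500 + a1000 + a2000) / 4
Sum = 0.39 + 0.52 + 0.6 + 0.57 = 2.08
NRC = 2.08 / 4 = 0.52
Rounded to nearest 0.05: 0.5

0.5


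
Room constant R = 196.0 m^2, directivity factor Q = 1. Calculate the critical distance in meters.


Given values:
  R = 196.0 m^2, Q = 1
Formula: d_c = 0.141 * sqrt(Q * R)
Compute Q * R = 1 * 196.0 = 196.0
Compute sqrt(196.0) = 14.0
d_c = 0.141 * 14.0 = 1.974

1.974 m


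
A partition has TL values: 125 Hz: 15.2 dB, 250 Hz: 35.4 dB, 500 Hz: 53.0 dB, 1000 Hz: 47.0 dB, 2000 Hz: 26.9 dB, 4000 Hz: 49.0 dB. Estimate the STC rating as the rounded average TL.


Given TL values at each frequency:
  125 Hz: 15.2 dB
  250 Hz: 35.4 dB
  500 Hz: 53.0 dB
  1000 Hz: 47.0 dB
  2000 Hz: 26.9 dB
  4000 Hz: 49.0 dB
Formula: STC ~ round(average of TL values)
Sum = 15.2 + 35.4 + 53.0 + 47.0 + 26.9 + 49.0 = 226.5
Average = 226.5 / 6 = 37.75
Rounded: 38

38


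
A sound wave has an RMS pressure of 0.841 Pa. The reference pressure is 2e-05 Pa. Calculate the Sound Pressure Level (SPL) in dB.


Given values:
  p = 0.841 Pa
  p_ref = 2e-05 Pa
Formula: SPL = 20 * log10(p / p_ref)
Compute ratio: p / p_ref = 0.841 / 2e-05 = 42050
Compute log10: log10(42050) = 4.623766
Multiply: SPL = 20 * 4.623766 = 92.48

92.48 dB


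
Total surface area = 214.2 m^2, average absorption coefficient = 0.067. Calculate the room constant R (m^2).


Given values:
  S = 214.2 m^2, alpha = 0.067
Formula: R = S * alpha / (1 - alpha)
Numerator: 214.2 * 0.067 = 14.3514
Denominator: 1 - 0.067 = 0.933
R = 14.3514 / 0.933 = 15.38

15.38 m^2


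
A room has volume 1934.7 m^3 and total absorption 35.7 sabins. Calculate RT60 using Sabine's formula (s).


Given values:
  V = 1934.7 m^3
  A = 35.7 sabins
Formula: RT60 = 0.161 * V / A
Numerator: 0.161 * 1934.7 = 311.4867
RT60 = 311.4867 / 35.7 = 8.725

8.725 s


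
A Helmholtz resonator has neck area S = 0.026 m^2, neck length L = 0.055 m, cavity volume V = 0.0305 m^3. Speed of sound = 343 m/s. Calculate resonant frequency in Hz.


Given values:
  S = 0.026 m^2, L = 0.055 m, V = 0.0305 m^3, c = 343 m/s
Formula: f = (c / (2*pi)) * sqrt(S / (V * L))
Compute V * L = 0.0305 * 0.055 = 0.0016775
Compute S / (V * L) = 0.026 / 0.0016775 = 15.4993
Compute sqrt(15.4993) = 3.936915
Compute c / (2*pi) = 343 / 6.283185 = 54.590148
f = 54.590148 * 3.936915 = 214.92

214.92 Hz


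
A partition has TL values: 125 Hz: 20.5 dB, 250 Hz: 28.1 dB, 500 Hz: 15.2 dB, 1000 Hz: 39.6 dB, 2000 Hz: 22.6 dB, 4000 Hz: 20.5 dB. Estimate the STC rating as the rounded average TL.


Given TL values at each frequency:
  125 Hz: 20.5 dB
  250 Hz: 28.1 dB
  500 Hz: 15.2 dB
  1000 Hz: 39.6 dB
  2000 Hz: 22.6 dB
  4000 Hz: 20.5 dB
Formula: STC ~ round(average of TL values)
Sum = 20.5 + 28.1 + 15.2 + 39.6 + 22.6 + 20.5 = 146.5
Average = 146.5 / 6 = 24.42
Rounded: 24

24


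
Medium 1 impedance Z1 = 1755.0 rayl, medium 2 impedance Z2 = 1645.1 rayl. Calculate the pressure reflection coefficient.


Given values:
  Z1 = 1755.0 rayl, Z2 = 1645.1 rayl
Formula: R = (Z2 - Z1) / (Z2 + Z1)
Numerator: Z2 - Z1 = 1645.1 - 1755.0 = -109.9
Denominator: Z2 + Z1 = 1645.1 + 1755.0 = 3400.1
R = -109.9 / 3400.1 = -0.0323

-0.0323


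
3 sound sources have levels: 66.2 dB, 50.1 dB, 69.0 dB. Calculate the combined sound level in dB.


Formula: L_total = 10 * log10( sum(10^(Li/10)) )
  Source 1: 10^(66.2/10) = 4168693.8347
  Source 2: 10^(50.1/10) = 102329.2992
  Source 3: 10^(69.0/10) = 7943282.3472
Sum of linear values = 12214305.4811
L_total = 10 * log10(12214305.4811) = 70.87

70.87 dB


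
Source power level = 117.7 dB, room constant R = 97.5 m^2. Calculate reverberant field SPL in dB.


Given values:
  Lw = 117.7 dB, R = 97.5 m^2
Formula: SPL = Lw + 10 * log10(4 / R)
Compute 4 / R = 4 / 97.5 = 0.041026
Compute 10 * log10(0.041026) = -13.8694
SPL = 117.7 + (-13.8694) = 103.83

103.83 dB


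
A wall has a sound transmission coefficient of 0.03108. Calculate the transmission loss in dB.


Given values:
  tau = 0.03108
Formula: TL = 10 * log10(1 / tau)
Compute 1 / tau = 1 / 0.03108 = 32.175
Compute log10(32.175) = 1.507519
TL = 10 * 1.507519 = 15.08

15.08 dB


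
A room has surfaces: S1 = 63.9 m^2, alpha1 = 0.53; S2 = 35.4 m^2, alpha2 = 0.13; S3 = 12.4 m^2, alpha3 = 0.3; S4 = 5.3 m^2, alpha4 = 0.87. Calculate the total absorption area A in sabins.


Given surfaces:
  Surface 1: 63.9 * 0.53 = 33.867
  Surface 2: 35.4 * 0.13 = 4.602
  Surface 3: 12.4 * 0.3 = 3.72
  Surface 4: 5.3 * 0.87 = 4.611
Formula: A = sum(Si * alpha_i)
A = 33.867 + 4.602 + 3.72 + 4.611
A = 46.8

46.8 sabins


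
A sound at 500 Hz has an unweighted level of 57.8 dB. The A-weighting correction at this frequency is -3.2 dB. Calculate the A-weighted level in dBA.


Given values:
  SPL = 57.8 dB
  A-weighting at 500 Hz = -3.2 dB
Formula: L_A = SPL + A_weight
L_A = 57.8 + (-3.2)
L_A = 54.6

54.6 dBA


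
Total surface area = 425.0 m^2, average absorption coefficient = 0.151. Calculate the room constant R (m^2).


Given values:
  S = 425.0 m^2, alpha = 0.151
Formula: R = S * alpha / (1 - alpha)
Numerator: 425.0 * 0.151 = 64.175
Denominator: 1 - 0.151 = 0.849
R = 64.175 / 0.849 = 75.59

75.59 m^2


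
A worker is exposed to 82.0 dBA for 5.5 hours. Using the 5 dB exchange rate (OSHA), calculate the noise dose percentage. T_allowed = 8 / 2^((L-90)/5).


Given values:
  L = 82.0 dBA, T = 5.5 hours
Formula: T_allowed = 8 / 2^((L - 90) / 5)
Compute exponent: (82.0 - 90) / 5 = -1.6
Compute 2^(-1.6) = 0.329877
T_allowed = 8 / 0.329877 = 24.251463 hours
Dose = (T / T_allowed) * 100
Dose = (5.5 / 24.251463) * 100 = 22.68

22.68 %


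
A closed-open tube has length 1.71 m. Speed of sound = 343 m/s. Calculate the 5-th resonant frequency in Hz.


Given values:
  Tube type: closed-open, L = 1.71 m, c = 343 m/s, n = 5
Formula: f_n = (2n - 1) * c / (4 * L)
Compute 2n - 1 = 2*5 - 1 = 9
Compute 4 * L = 4 * 1.71 = 6.84
f = 9 * 343 / 6.84
f = 451.32

451.32 Hz


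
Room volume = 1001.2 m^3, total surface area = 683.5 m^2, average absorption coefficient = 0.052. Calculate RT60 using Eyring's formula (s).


Given values:
  V = 1001.2 m^3, S = 683.5 m^2, alpha = 0.052
Formula: RT60 = 0.161 * V / (-S * ln(1 - alpha))
Compute ln(1 - 0.052) = ln(0.948) = -0.053401
Denominator: -683.5 * -0.053401 = 36.4996
Numerator: 0.161 * 1001.2 = 161.1932
RT60 = 161.1932 / 36.4996 = 4.416

4.416 s


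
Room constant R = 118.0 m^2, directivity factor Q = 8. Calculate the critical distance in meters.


Given values:
  R = 118.0 m^2, Q = 8
Formula: d_c = 0.141 * sqrt(Q * R)
Compute Q * R = 8 * 118.0 = 944.0
Compute sqrt(944.0) = 30.7246
d_c = 0.141 * 30.7246 = 4.332

4.332 m


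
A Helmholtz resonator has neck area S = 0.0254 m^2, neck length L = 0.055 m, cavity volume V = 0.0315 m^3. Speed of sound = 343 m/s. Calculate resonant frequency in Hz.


Given values:
  S = 0.0254 m^2, L = 0.055 m, V = 0.0315 m^3, c = 343 m/s
Formula: f = (c / (2*pi)) * sqrt(S / (V * L))
Compute V * L = 0.0315 * 0.055 = 0.0017325
Compute S / (V * L) = 0.0254 / 0.0017325 = 14.6609
Compute sqrt(14.6609) = 3.828955
Compute c / (2*pi) = 343 / 6.283185 = 54.590148
f = 54.590148 * 3.828955 = 209.02

209.02 Hz


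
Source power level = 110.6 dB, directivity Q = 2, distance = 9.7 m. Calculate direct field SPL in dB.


Given values:
  Lw = 110.6 dB, Q = 2, r = 9.7 m
Formula: SPL = Lw + 10 * log10(Q / (4 * pi * r^2))
Compute 4 * pi * r^2 = 4 * pi * 9.7^2 = 1182.3698
Compute Q / denom = 2 / 1182.3698 = 0.00169152
Compute 10 * log10(0.00169152) = -27.7172
SPL = 110.6 + (-27.7172) = 82.88

82.88 dB


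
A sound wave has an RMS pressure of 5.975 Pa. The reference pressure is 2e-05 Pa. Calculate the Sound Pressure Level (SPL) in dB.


Given values:
  p = 5.975 Pa
  p_ref = 2e-05 Pa
Formula: SPL = 20 * log10(p / p_ref)
Compute ratio: p / p_ref = 5.975 / 2e-05 = 298750
Compute log10: log10(298750) = 5.475308
Multiply: SPL = 20 * 5.475308 = 109.51

109.51 dB


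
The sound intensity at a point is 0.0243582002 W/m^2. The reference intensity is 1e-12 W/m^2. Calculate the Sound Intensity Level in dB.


Given values:
  I = 0.0243582002 W/m^2
  I_ref = 1e-12 W/m^2
Formula: SIL = 10 * log10(I / I_ref)
Compute ratio: I / I_ref = 24358200200
Compute log10: log10(24358200200) = 10.386645
Multiply: SIL = 10 * 10.386645 = 103.87

103.87 dB


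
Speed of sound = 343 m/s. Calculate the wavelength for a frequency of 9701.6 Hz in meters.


Given values:
  c = 343 m/s, f = 9701.6 Hz
Formula: lambda = c / f
lambda = 343 / 9701.6
lambda = 0.0354

0.0354 m


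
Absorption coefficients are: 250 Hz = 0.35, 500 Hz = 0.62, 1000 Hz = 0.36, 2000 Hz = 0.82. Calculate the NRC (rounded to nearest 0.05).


Given values:
  a_250 = 0.35, a_500 = 0.62
  a_1000 = 0.36, a_2000 = 0.82
Formula: NRC = (a250 + a500 + a1000 + a2000) / 4
Sum = 0.35 + 0.62 + 0.36 + 0.82 = 2.15
NRC = 2.15 / 4 = 0.5375
Rounded to nearest 0.05: 0.55

0.55


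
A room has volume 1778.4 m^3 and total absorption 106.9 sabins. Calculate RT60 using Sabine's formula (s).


Given values:
  V = 1778.4 m^3
  A = 106.9 sabins
Formula: RT60 = 0.161 * V / A
Numerator: 0.161 * 1778.4 = 286.3224
RT60 = 286.3224 / 106.9 = 2.678

2.678 s


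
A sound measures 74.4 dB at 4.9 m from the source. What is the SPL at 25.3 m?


Given values:
  SPL1 = 74.4 dB, r1 = 4.9 m, r2 = 25.3 m
Formula: SPL2 = SPL1 - 20 * log10(r2 / r1)
Compute ratio: r2 / r1 = 25.3 / 4.9 = 5.1633
Compute log10: log10(5.1633) = 0.712927
Compute drop: 20 * 0.712927 = 14.2585
SPL2 = 74.4 - 14.2585 = 60.14

60.14 dB


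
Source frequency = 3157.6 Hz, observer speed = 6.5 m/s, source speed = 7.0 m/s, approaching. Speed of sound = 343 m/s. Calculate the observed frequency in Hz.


Given values:
  f_s = 3157.6 Hz, v_o = 6.5 m/s, v_s = 7.0 m/s
  Direction: approaching
Formula: f_o = f_s * (c + v_o) / (c - v_s)
Numerator: c + v_o = 343 + 6.5 = 349.5
Denominator: c - v_s = 343 - 7.0 = 336.0
f_o = 3157.6 * 349.5 / 336.0 = 3284.47

3284.47 Hz


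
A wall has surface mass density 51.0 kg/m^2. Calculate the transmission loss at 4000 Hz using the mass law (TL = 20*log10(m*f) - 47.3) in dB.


Given values:
  m = 51.0 kg/m^2, f = 4000 Hz
Formula: TL = 20 * log10(m * f) - 47.3
Compute m * f = 51.0 * 4000 = 204000.0
Compute log10(204000.0) = 5.30963
Compute 20 * 5.30963 = 106.1926
TL = 106.1926 - 47.3 = 58.89

58.89 dB


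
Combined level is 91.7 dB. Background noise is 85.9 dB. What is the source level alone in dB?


Given values:
  L_total = 91.7 dB, L_bg = 85.9 dB
Formula: L_source = 10 * log10(10^(L_total/10) - 10^(L_bg/10))
Convert to linear:
  10^(91.7/10) = 1479108388.1682
  10^(85.9/10) = 389045144.9943
Difference: 1479108388.1682 - 389045144.9943 = 1090063243.1739
L_source = 10 * log10(1090063243.1739) = 90.37

90.37 dB


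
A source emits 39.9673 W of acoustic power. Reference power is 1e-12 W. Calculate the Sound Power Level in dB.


Given values:
  W = 39.9673 W
  W_ref = 1e-12 W
Formula: SWL = 10 * log10(W / W_ref)
Compute ratio: W / W_ref = 39967300000000
Compute log10: log10(39967300000000) = 13.601705
Multiply: SWL = 10 * 13.601705 = 136.02

136.02 dB


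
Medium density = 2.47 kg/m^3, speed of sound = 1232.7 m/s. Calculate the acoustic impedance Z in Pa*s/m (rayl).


Given values:
  rho = 2.47 kg/m^3
  c = 1232.7 m/s
Formula: Z = rho * c
Z = 2.47 * 1232.7
Z = 3044.77

3044.77 rayl


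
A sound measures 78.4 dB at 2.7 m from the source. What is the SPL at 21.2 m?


Given values:
  SPL1 = 78.4 dB, r1 = 2.7 m, r2 = 21.2 m
Formula: SPL2 = SPL1 - 20 * log10(r2 / r1)
Compute ratio: r2 / r1 = 21.2 / 2.7 = 7.8519
Compute log10: log10(7.8519) = 0.894975
Compute drop: 20 * 0.894975 = 17.8995
SPL2 = 78.4 - 17.8995 = 60.5

60.5 dB


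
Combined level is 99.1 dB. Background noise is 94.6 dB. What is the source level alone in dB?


Given values:
  L_total = 99.1 dB, L_bg = 94.6 dB
Formula: L_source = 10 * log10(10^(L_total/10) - 10^(L_bg/10))
Convert to linear:
  10^(99.1/10) = 8128305161.641
  10^(94.6/10) = 2884031503.1266
Difference: 8128305161.641 - 2884031503.1266 = 5244273658.5144
L_source = 10 * log10(5244273658.5144) = 97.2

97.2 dB


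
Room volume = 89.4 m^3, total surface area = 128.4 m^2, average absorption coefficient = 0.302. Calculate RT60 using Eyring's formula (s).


Given values:
  V = 89.4 m^3, S = 128.4 m^2, alpha = 0.302
Formula: RT60 = 0.161 * V / (-S * ln(1 - alpha))
Compute ln(1 - 0.302) = ln(0.698) = -0.359536
Denominator: -128.4 * -0.359536 = 46.1644
Numerator: 0.161 * 89.4 = 14.3934
RT60 = 14.3934 / 46.1644 = 0.312

0.312 s


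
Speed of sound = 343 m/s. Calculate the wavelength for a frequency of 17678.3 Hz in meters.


Given values:
  c = 343 m/s, f = 17678.3 Hz
Formula: lambda = c / f
lambda = 343 / 17678.3
lambda = 0.0194

0.0194 m


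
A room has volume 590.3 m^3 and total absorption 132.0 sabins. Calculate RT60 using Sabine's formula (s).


Given values:
  V = 590.3 m^3
  A = 132.0 sabins
Formula: RT60 = 0.161 * V / A
Numerator: 0.161 * 590.3 = 95.0383
RT60 = 95.0383 / 132.0 = 0.72

0.72 s


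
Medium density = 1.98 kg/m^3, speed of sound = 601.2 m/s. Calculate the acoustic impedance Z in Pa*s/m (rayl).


Given values:
  rho = 1.98 kg/m^3
  c = 601.2 m/s
Formula: Z = rho * c
Z = 1.98 * 601.2
Z = 1190.38

1190.38 rayl


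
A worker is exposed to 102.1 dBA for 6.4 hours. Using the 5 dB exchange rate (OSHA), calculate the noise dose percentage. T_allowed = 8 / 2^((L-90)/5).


Given values:
  L = 102.1 dBA, T = 6.4 hours
Formula: T_allowed = 8 / 2^((L - 90) / 5)
Compute exponent: (102.1 - 90) / 5 = 2.42
Compute 2^(2.42) = 5.35171
T_allowed = 8 / 5.35171 = 1.494849 hours
Dose = (T / T_allowed) * 100
Dose = (6.4 / 1.494849) * 100 = 428.14

428.14 %


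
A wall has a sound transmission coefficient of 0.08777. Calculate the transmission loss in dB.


Given values:
  tau = 0.08777
Formula: TL = 10 * log10(1 / tau)
Compute 1 / tau = 1 / 0.08777 = 11.3934
Compute log10(11.3934) = 1.056653
TL = 10 * 1.056653 = 10.57

10.57 dB


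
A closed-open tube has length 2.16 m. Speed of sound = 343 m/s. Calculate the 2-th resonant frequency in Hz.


Given values:
  Tube type: closed-open, L = 2.16 m, c = 343 m/s, n = 2
Formula: f_n = (2n - 1) * c / (4 * L)
Compute 2n - 1 = 2*2 - 1 = 3
Compute 4 * L = 4 * 2.16 = 8.64
f = 3 * 343 / 8.64
f = 119.1

119.1 Hz


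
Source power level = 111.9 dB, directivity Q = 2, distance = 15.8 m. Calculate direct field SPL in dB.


Given values:
  Lw = 111.9 dB, Q = 2, r = 15.8 m
Formula: SPL = Lw + 10 * log10(Q / (4 * pi * r^2))
Compute 4 * pi * r^2 = 4 * pi * 15.8^2 = 3137.0688
Compute Q / denom = 2 / 3137.0688 = 0.00063754
Compute 10 * log10(0.00063754) = -31.9549
SPL = 111.9 + (-31.9549) = 79.95

79.95 dB


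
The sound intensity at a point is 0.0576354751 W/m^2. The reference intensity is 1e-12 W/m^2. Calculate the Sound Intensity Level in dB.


Given values:
  I = 0.0576354751 W/m^2
  I_ref = 1e-12 W/m^2
Formula: SIL = 10 * log10(I / I_ref)
Compute ratio: I / I_ref = 57635475100
Compute log10: log10(57635475100) = 10.76069
Multiply: SIL = 10 * 10.76069 = 107.61

107.61 dB


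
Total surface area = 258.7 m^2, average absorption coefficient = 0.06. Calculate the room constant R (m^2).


Given values:
  S = 258.7 m^2, alpha = 0.06
Formula: R = S * alpha / (1 - alpha)
Numerator: 258.7 * 0.06 = 15.522
Denominator: 1 - 0.06 = 0.94
R = 15.522 / 0.94 = 16.51

16.51 m^2


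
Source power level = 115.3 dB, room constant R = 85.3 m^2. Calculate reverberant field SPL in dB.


Given values:
  Lw = 115.3 dB, R = 85.3 m^2
Formula: SPL = Lw + 10 * log10(4 / R)
Compute 4 / R = 4 / 85.3 = 0.046893
Compute 10 * log10(0.046893) = -13.2889
SPL = 115.3 + (-13.2889) = 102.01

102.01 dB


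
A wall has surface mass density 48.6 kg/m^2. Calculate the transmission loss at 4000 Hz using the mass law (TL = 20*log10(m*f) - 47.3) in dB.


Given values:
  m = 48.6 kg/m^2, f = 4000 Hz
Formula: TL = 20 * log10(m * f) - 47.3
Compute m * f = 48.6 * 4000 = 194400.0
Compute log10(194400.0) = 5.288696
Compute 20 * 5.288696 = 105.7739
TL = 105.7739 - 47.3 = 58.47

58.47 dB


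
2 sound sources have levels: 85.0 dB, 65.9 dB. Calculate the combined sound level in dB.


Formula: L_total = 10 * log10( sum(10^(Li/10)) )
  Source 1: 10^(85.0/10) = 316227766.0168
  Source 2: 10^(65.9/10) = 3890451.4499
Sum of linear values = 320118217.4667
L_total = 10 * log10(320118217.4667) = 85.05

85.05 dB


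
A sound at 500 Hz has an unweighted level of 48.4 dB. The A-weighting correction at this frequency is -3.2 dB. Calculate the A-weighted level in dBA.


Given values:
  SPL = 48.4 dB
  A-weighting at 500 Hz = -3.2 dB
Formula: L_A = SPL + A_weight
L_A = 48.4 + (-3.2)
L_A = 45.2

45.2 dBA


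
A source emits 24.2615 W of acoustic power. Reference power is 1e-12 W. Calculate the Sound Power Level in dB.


Given values:
  W = 24.2615 W
  W_ref = 1e-12 W
Formula: SWL = 10 * log10(W / W_ref)
Compute ratio: W / W_ref = 24261500000000
Compute log10: log10(24261500000000) = 13.384918
Multiply: SWL = 10 * 13.384918 = 133.85

133.85 dB


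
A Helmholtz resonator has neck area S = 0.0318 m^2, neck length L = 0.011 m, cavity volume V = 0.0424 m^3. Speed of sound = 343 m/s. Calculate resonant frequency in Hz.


Given values:
  S = 0.0318 m^2, L = 0.011 m, V = 0.0424 m^3, c = 343 m/s
Formula: f = (c / (2*pi)) * sqrt(S / (V * L))
Compute V * L = 0.0424 * 0.011 = 0.0004664
Compute S / (V * L) = 0.0318 / 0.0004664 = 68.1818
Compute sqrt(68.1818) = 8.257227
Compute c / (2*pi) = 343 / 6.283185 = 54.590148
f = 54.590148 * 8.257227 = 450.76

450.76 Hz


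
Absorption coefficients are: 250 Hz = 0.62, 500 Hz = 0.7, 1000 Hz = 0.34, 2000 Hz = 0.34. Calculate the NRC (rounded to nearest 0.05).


Given values:
  a_250 = 0.62, a_500 = 0.7
  a_1000 = 0.34, a_2000 = 0.34
Formula: NRC = (a250 + a500 + a1000 + a2000) / 4
Sum = 0.62 + 0.7 + 0.34 + 0.34 = 2.0
NRC = 2.0 / 4 = 0.5
Rounded to nearest 0.05: 0.5

0.5


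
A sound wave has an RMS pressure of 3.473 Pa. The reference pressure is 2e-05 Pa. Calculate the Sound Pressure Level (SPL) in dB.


Given values:
  p = 3.473 Pa
  p_ref = 2e-05 Pa
Formula: SPL = 20 * log10(p / p_ref)
Compute ratio: p / p_ref = 3.473 / 2e-05 = 173650
Compute log10: log10(173650) = 5.239675
Multiply: SPL = 20 * 5.239675 = 104.79

104.79 dB


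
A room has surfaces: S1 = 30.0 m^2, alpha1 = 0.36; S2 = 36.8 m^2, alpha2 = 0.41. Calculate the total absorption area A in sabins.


Given surfaces:
  Surface 1: 30.0 * 0.36 = 10.8
  Surface 2: 36.8 * 0.41 = 15.088
Formula: A = sum(Si * alpha_i)
A = 10.8 + 15.088
A = 25.89

25.89 sabins


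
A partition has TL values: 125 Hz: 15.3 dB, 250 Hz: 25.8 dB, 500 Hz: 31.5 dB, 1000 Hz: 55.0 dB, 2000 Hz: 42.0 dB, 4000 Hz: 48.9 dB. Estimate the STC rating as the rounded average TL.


Given TL values at each frequency:
  125 Hz: 15.3 dB
  250 Hz: 25.8 dB
  500 Hz: 31.5 dB
  1000 Hz: 55.0 dB
  2000 Hz: 42.0 dB
  4000 Hz: 48.9 dB
Formula: STC ~ round(average of TL values)
Sum = 15.3 + 25.8 + 31.5 + 55.0 + 42.0 + 48.9 = 218.5
Average = 218.5 / 6 = 36.42
Rounded: 36

36


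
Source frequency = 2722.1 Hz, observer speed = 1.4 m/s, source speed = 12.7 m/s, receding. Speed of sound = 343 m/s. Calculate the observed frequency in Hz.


Given values:
  f_s = 2722.1 Hz, v_o = 1.4 m/s, v_s = 12.7 m/s
  Direction: receding
Formula: f_o = f_s * (c - v_o) / (c + v_s)
Numerator: c - v_o = 343 - 1.4 = 341.6
Denominator: c + v_s = 343 + 12.7 = 355.7
f_o = 2722.1 * 341.6 / 355.7 = 2614.2

2614.2 Hz


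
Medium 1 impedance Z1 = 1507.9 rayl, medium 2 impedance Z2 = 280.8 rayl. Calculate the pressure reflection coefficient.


Given values:
  Z1 = 1507.9 rayl, Z2 = 280.8 rayl
Formula: R = (Z2 - Z1) / (Z2 + Z1)
Numerator: Z2 - Z1 = 280.8 - 1507.9 = -1227.1
Denominator: Z2 + Z1 = 280.8 + 1507.9 = 1788.7
R = -1227.1 / 1788.7 = -0.686

-0.686


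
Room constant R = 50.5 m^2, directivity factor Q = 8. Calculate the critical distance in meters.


Given values:
  R = 50.5 m^2, Q = 8
Formula: d_c = 0.141 * sqrt(Q * R)
Compute Q * R = 8 * 50.5 = 404.0
Compute sqrt(404.0) = 20.0998
d_c = 0.141 * 20.0998 = 2.834

2.834 m


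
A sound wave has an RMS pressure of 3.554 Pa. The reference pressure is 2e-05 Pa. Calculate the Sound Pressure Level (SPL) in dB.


Given values:
  p = 3.554 Pa
  p_ref = 2e-05 Pa
Formula: SPL = 20 * log10(p / p_ref)
Compute ratio: p / p_ref = 3.554 / 2e-05 = 177700
Compute log10: log10(177700) = 5.249687
Multiply: SPL = 20 * 5.249687 = 104.99

104.99 dB


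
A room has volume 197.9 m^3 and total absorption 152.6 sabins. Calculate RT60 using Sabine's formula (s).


Given values:
  V = 197.9 m^3
  A = 152.6 sabins
Formula: RT60 = 0.161 * V / A
Numerator: 0.161 * 197.9 = 31.8619
RT60 = 31.8619 / 152.6 = 0.209

0.209 s


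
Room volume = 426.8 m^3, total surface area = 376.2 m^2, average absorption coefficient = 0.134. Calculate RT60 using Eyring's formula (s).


Given values:
  V = 426.8 m^3, S = 376.2 m^2, alpha = 0.134
Formula: RT60 = 0.161 * V / (-S * ln(1 - alpha))
Compute ln(1 - 0.134) = ln(0.866) = -0.14387
Denominator: -376.2 * -0.14387 = 54.1239
Numerator: 0.161 * 426.8 = 68.7148
RT60 = 68.7148 / 54.1239 = 1.27

1.27 s


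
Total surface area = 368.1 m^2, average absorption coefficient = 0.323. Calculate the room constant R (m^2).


Given values:
  S = 368.1 m^2, alpha = 0.323
Formula: R = S * alpha / (1 - alpha)
Numerator: 368.1 * 0.323 = 118.8963
Denominator: 1 - 0.323 = 0.677
R = 118.8963 / 0.677 = 175.62

175.62 m^2


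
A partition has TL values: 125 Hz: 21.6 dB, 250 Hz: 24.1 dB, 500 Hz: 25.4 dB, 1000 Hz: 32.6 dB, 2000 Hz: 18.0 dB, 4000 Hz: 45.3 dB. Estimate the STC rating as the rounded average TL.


Given TL values at each frequency:
  125 Hz: 21.6 dB
  250 Hz: 24.1 dB
  500 Hz: 25.4 dB
  1000 Hz: 32.6 dB
  2000 Hz: 18.0 dB
  4000 Hz: 45.3 dB
Formula: STC ~ round(average of TL values)
Sum = 21.6 + 24.1 + 25.4 + 32.6 + 18.0 + 45.3 = 167.0
Average = 167.0 / 6 = 27.83
Rounded: 28

28


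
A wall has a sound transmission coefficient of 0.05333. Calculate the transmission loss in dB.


Given values:
  tau = 0.05333
Formula: TL = 10 * log10(1 / tau)
Compute 1 / tau = 1 / 0.05333 = 18.7512
Compute log10(18.7512) = 1.273029
TL = 10 * 1.273029 = 12.73

12.73 dB


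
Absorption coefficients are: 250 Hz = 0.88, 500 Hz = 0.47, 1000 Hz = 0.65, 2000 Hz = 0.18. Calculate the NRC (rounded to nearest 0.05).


Given values:
  a_250 = 0.88, a_500 = 0.47
  a_1000 = 0.65, a_2000 = 0.18
Formula: NRC = (a250 + a500 + a1000 + a2000) / 4
Sum = 0.88 + 0.47 + 0.65 + 0.18 = 2.18
NRC = 2.18 / 4 = 0.545
Rounded to nearest 0.05: 0.55

0.55


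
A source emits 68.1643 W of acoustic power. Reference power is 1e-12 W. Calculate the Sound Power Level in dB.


Given values:
  W = 68.1643 W
  W_ref = 1e-12 W
Formula: SWL = 10 * log10(W / W_ref)
Compute ratio: W / W_ref = 68164300000000
Compute log10: log10(68164300000000) = 13.833557
Multiply: SWL = 10 * 13.833557 = 138.34

138.34 dB


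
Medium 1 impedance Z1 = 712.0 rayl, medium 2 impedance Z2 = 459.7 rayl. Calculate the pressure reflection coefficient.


Given values:
  Z1 = 712.0 rayl, Z2 = 459.7 rayl
Formula: R = (Z2 - Z1) / (Z2 + Z1)
Numerator: Z2 - Z1 = 459.7 - 712.0 = -252.3
Denominator: Z2 + Z1 = 459.7 + 712.0 = 1171.7
R = -252.3 / 1171.7 = -0.2153

-0.2153


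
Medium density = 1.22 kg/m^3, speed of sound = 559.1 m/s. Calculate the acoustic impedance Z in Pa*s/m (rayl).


Given values:
  rho = 1.22 kg/m^3
  c = 559.1 m/s
Formula: Z = rho * c
Z = 1.22 * 559.1
Z = 682.1

682.1 rayl


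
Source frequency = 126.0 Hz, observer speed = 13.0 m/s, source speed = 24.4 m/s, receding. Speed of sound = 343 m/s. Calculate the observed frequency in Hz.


Given values:
  f_s = 126.0 Hz, v_o = 13.0 m/s, v_s = 24.4 m/s
  Direction: receding
Formula: f_o = f_s * (c - v_o) / (c + v_s)
Numerator: c - v_o = 343 - 13.0 = 330.0
Denominator: c + v_s = 343 + 24.4 = 367.4
f_o = 126.0 * 330.0 / 367.4 = 113.17

113.17 Hz


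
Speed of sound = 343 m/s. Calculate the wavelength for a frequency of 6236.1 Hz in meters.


Given values:
  c = 343 m/s, f = 6236.1 Hz
Formula: lambda = c / f
lambda = 343 / 6236.1
lambda = 0.055

0.055 m


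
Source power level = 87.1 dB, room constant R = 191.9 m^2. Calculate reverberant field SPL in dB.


Given values:
  Lw = 87.1 dB, R = 191.9 m^2
Formula: SPL = Lw + 10 * log10(4 / R)
Compute 4 / R = 4 / 191.9 = 0.020844
Compute 10 * log10(0.020844) = -16.8102
SPL = 87.1 + (-16.8102) = 70.29

70.29 dB


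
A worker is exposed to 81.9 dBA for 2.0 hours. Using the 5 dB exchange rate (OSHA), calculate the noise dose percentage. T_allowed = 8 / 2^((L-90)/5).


Given values:
  L = 81.9 dBA, T = 2.0 hours
Formula: T_allowed = 8 / 2^((L - 90) / 5)
Compute exponent: (81.9 - 90) / 5 = -1.62
Compute 2^(-1.62) = 0.325335
T_allowed = 8 / 0.325335 = 24.590038 hours
Dose = (T / T_allowed) * 100
Dose = (2.0 / 24.590038) * 100 = 8.13

8.13 %


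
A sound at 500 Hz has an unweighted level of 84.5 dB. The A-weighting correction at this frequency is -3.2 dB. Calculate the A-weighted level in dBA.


Given values:
  SPL = 84.5 dB
  A-weighting at 500 Hz = -3.2 dB
Formula: L_A = SPL + A_weight
L_A = 84.5 + (-3.2)
L_A = 81.3

81.3 dBA


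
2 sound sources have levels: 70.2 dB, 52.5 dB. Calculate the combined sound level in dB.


Formula: L_total = 10 * log10( sum(10^(Li/10)) )
  Source 1: 10^(70.2/10) = 10471285.4805
  Source 2: 10^(52.5/10) = 177827.941
Sum of linear values = 10649113.4215
L_total = 10 * log10(10649113.4215) = 70.27

70.27 dB


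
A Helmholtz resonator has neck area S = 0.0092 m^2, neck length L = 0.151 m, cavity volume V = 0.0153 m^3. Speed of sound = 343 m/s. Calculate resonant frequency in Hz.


Given values:
  S = 0.0092 m^2, L = 0.151 m, V = 0.0153 m^3, c = 343 m/s
Formula: f = (c / (2*pi)) * sqrt(S / (V * L))
Compute V * L = 0.0153 * 0.151 = 0.0023103
Compute S / (V * L) = 0.0092 / 0.0023103 = 3.9822
Compute sqrt(3.9822) = 1.995545
Compute c / (2*pi) = 343 / 6.283185 = 54.590148
f = 54.590148 * 1.995545 = 108.94

108.94 Hz


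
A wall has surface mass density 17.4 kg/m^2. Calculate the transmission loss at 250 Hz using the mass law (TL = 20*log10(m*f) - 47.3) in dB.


Given values:
  m = 17.4 kg/m^2, f = 250 Hz
Formula: TL = 20 * log10(m * f) - 47.3
Compute m * f = 17.4 * 250 = 4350.0
Compute log10(4350.0) = 3.638489
Compute 20 * 3.638489 = 72.7698
TL = 72.7698 - 47.3 = 25.47

25.47 dB


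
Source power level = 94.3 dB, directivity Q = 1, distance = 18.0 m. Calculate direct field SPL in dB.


Given values:
  Lw = 94.3 dB, Q = 1, r = 18.0 m
Formula: SPL = Lw + 10 * log10(Q / (4 * pi * r^2))
Compute 4 * pi * r^2 = 4 * pi * 18.0^2 = 4071.5041
Compute Q / denom = 1 / 4071.5041 = 0.00024561
Compute 10 * log10(0.00024561) = -36.0975
SPL = 94.3 + (-36.0975) = 58.2

58.2 dB


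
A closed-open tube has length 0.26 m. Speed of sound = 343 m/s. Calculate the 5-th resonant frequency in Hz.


Given values:
  Tube type: closed-open, L = 0.26 m, c = 343 m/s, n = 5
Formula: f_n = (2n - 1) * c / (4 * L)
Compute 2n - 1 = 2*5 - 1 = 9
Compute 4 * L = 4 * 0.26 = 1.04
f = 9 * 343 / 1.04
f = 2968.27

2968.27 Hz


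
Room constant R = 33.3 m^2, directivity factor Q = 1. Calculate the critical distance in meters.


Given values:
  R = 33.3 m^2, Q = 1
Formula: d_c = 0.141 * sqrt(Q * R)
Compute Q * R = 1 * 33.3 = 33.3
Compute sqrt(33.3) = 5.7706
d_c = 0.141 * 5.7706 = 0.814

0.814 m


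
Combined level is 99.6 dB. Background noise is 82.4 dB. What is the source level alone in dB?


Given values:
  L_total = 99.6 dB, L_bg = 82.4 dB
Formula: L_source = 10 * log10(10^(L_total/10) - 10^(L_bg/10))
Convert to linear:
  10^(99.6/10) = 9120108393.5591
  10^(82.4/10) = 173780082.8749
Difference: 9120108393.5591 - 173780082.8749 = 8946328310.6842
L_source = 10 * log10(8946328310.6842) = 99.52

99.52 dB


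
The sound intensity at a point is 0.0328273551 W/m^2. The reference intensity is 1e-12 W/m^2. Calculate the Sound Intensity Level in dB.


Given values:
  I = 0.0328273551 W/m^2
  I_ref = 1e-12 W/m^2
Formula: SIL = 10 * log10(I / I_ref)
Compute ratio: I / I_ref = 32827355100
Compute log10: log10(32827355100) = 10.516236
Multiply: SIL = 10 * 10.516236 = 105.16

105.16 dB


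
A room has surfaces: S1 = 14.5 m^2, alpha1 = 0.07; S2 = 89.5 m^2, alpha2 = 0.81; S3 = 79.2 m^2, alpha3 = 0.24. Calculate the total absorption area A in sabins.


Given surfaces:
  Surface 1: 14.5 * 0.07 = 1.015
  Surface 2: 89.5 * 0.81 = 72.495
  Surface 3: 79.2 * 0.24 = 19.008
Formula: A = sum(Si * alpha_i)
A = 1.015 + 72.495 + 19.008
A = 92.52

92.52 sabins


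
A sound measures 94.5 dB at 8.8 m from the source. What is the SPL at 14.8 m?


Given values:
  SPL1 = 94.5 dB, r1 = 8.8 m, r2 = 14.8 m
Formula: SPL2 = SPL1 - 20 * log10(r2 / r1)
Compute ratio: r2 / r1 = 14.8 / 8.8 = 1.6818
Compute log10: log10(1.6818) = 0.225774
Compute drop: 20 * 0.225774 = 4.5155
SPL2 = 94.5 - 4.5155 = 89.98

89.98 dB


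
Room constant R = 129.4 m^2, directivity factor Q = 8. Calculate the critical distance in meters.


Given values:
  R = 129.4 m^2, Q = 8
Formula: d_c = 0.141 * sqrt(Q * R)
Compute Q * R = 8 * 129.4 = 1035.2
Compute sqrt(1035.2) = 32.1745
d_c = 0.141 * 32.1745 = 4.537

4.537 m


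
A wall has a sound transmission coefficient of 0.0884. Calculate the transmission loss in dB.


Given values:
  tau = 0.0884
Formula: TL = 10 * log10(1 / tau)
Compute 1 / tau = 1 / 0.0884 = 11.3122
Compute log10(11.3122) = 1.053547
TL = 10 * 1.053547 = 10.54

10.54 dB


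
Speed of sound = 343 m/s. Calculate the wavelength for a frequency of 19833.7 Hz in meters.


Given values:
  c = 343 m/s, f = 19833.7 Hz
Formula: lambda = c / f
lambda = 343 / 19833.7
lambda = 0.0173

0.0173 m


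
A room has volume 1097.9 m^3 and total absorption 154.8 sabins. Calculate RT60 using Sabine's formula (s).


Given values:
  V = 1097.9 m^3
  A = 154.8 sabins
Formula: RT60 = 0.161 * V / A
Numerator: 0.161 * 1097.9 = 176.7619
RT60 = 176.7619 / 154.8 = 1.142

1.142 s


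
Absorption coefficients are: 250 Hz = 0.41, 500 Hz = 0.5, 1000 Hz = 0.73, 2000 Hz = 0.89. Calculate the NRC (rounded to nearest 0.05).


Given values:
  a_250 = 0.41, a_500 = 0.5
  a_1000 = 0.73, a_2000 = 0.89
Formula: NRC = (a250 + a500 + a1000 + a2000) / 4
Sum = 0.41 + 0.5 + 0.73 + 0.89 = 2.53
NRC = 2.53 / 4 = 0.6325
Rounded to nearest 0.05: 0.65

0.65


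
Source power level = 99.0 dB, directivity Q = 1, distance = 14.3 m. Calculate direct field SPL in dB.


Given values:
  Lw = 99.0 dB, Q = 1, r = 14.3 m
Formula: SPL = Lw + 10 * log10(Q / (4 * pi * r^2))
Compute 4 * pi * r^2 = 4 * pi * 14.3^2 = 2569.6971
Compute Q / denom = 1 / 2569.6971 = 0.00038915
Compute 10 * log10(0.00038915) = -34.0988
SPL = 99.0 + (-34.0988) = 64.9

64.9 dB


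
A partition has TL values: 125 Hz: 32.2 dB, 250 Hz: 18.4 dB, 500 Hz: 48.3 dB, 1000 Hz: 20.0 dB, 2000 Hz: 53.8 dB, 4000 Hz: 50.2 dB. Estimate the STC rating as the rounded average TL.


Given TL values at each frequency:
  125 Hz: 32.2 dB
  250 Hz: 18.4 dB
  500 Hz: 48.3 dB
  1000 Hz: 20.0 dB
  2000 Hz: 53.8 dB
  4000 Hz: 50.2 dB
Formula: STC ~ round(average of TL values)
Sum = 32.2 + 18.4 + 48.3 + 20.0 + 53.8 + 50.2 = 222.9
Average = 222.9 / 6 = 37.15
Rounded: 37

37


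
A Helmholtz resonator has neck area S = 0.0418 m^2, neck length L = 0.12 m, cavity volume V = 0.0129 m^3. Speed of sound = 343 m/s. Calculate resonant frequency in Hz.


Given values:
  S = 0.0418 m^2, L = 0.12 m, V = 0.0129 m^3, c = 343 m/s
Formula: f = (c / (2*pi)) * sqrt(S / (V * L))
Compute V * L = 0.0129 * 0.12 = 0.001548
Compute S / (V * L) = 0.0418 / 0.001548 = 27.0026
Compute sqrt(27.0026) = 5.196403
Compute c / (2*pi) = 343 / 6.283185 = 54.590148
f = 54.590148 * 5.196403 = 283.67

283.67 Hz


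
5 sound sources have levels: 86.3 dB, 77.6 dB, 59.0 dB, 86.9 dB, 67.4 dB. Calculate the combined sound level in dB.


Formula: L_total = 10 * log10( sum(10^(Li/10)) )
  Source 1: 10^(86.3/10) = 426579518.8016
  Source 2: 10^(77.6/10) = 57543993.7337
  Source 3: 10^(59.0/10) = 794328.2347
  Source 4: 10^(86.9/10) = 489778819.3684
  Source 5: 10^(67.4/10) = 5495408.7386
Sum of linear values = 980192068.877
L_total = 10 * log10(980192068.877) = 89.91

89.91 dB


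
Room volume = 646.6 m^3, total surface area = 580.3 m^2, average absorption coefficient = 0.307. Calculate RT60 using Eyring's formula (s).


Given values:
  V = 646.6 m^3, S = 580.3 m^2, alpha = 0.307
Formula: RT60 = 0.161 * V / (-S * ln(1 - alpha))
Compute ln(1 - 0.307) = ln(0.693) = -0.366725
Denominator: -580.3 * -0.366725 = 212.8105
Numerator: 0.161 * 646.6 = 104.1026
RT60 = 104.1026 / 212.8105 = 0.489

0.489 s


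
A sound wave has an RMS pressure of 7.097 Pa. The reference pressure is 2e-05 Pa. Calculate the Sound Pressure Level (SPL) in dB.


Given values:
  p = 7.097 Pa
  p_ref = 2e-05 Pa
Formula: SPL = 20 * log10(p / p_ref)
Compute ratio: p / p_ref = 7.097 / 2e-05 = 354850
Compute log10: log10(354850) = 5.550045
Multiply: SPL = 20 * 5.550045 = 111.0

111.0 dB


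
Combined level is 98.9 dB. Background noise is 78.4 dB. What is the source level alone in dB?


Given values:
  L_total = 98.9 dB, L_bg = 78.4 dB
Formula: L_source = 10 * log10(10^(L_total/10) - 10^(L_bg/10))
Convert to linear:
  10^(98.9/10) = 7762471166.2869
  10^(78.4/10) = 69183097.0919
Difference: 7762471166.2869 - 69183097.0919 = 7693288069.195
L_source = 10 * log10(7693288069.195) = 98.86

98.86 dB
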